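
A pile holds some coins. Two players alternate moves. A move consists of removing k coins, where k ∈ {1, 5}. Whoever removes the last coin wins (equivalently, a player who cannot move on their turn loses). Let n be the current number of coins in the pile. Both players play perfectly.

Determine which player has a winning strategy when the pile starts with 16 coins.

The second player wins.

Build the W/L table. Terminal = L. A non-terminal position is W if it has a move to some L; otherwise it is L.
n=0: no move → L
n=1: reaches L-position 0 → W
n=2: only reaches 1(W), which is W → L
n=3: reaches L-position 2 → W
n=4: only reaches 3(W), which is W → L
n=5: reaches L-position 4 → W
n=6: only reaches 5(W), 1(W), all W → L
n=7: reaches L-position 6 → W
n=8: only reaches 7(W), 3(W), all W → L
n=9: reaches L-position 8 → W
n=10: only reaches 9(W), 5(W), all W → L
n=11: reaches L-position 10 → W
n=12: only reaches 11(W), 7(W), all W → L
n=13: reaches L-position 12 → W
n=14: only reaches 13(W), 9(W), all W → L
n=15: reaches L-position 14 → W
n=16: only reaches 15(W), 11(W), all W → L
The starting position 16 is L: whatever the player to move does, the opponent receives a W position.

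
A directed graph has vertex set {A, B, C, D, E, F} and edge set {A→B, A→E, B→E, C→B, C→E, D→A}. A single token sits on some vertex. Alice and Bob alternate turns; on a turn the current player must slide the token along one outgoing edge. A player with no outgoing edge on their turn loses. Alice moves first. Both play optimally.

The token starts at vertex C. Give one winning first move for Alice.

Move to E.

Build the W/L table. Terminal = L. A non-terminal position is W if it has a move to some L; otherwise it is L.
Every edge goes from a vertex to one that appears earlier in the order E, F, B, C, A, D, so processing vertices in that order labels each vertex after all of its successors.
E: no outgoing edge → L
F: no outgoing edge → L
B: →E(L), so W
C: →E(L), so W
A: →E(L), so W
D: →A(W) only, which is W, so L
From C, the L positions reachable in one move are: E.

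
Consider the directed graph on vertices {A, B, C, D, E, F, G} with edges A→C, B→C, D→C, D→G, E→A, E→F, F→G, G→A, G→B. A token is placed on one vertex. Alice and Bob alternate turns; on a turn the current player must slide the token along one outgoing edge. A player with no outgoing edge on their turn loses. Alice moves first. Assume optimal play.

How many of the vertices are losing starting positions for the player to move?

3

Label each position W (a win for the player to move) or L (a loss). A position with no legal move is L; any other position is W exactly when some move reaches an L, and L when every move reaches a W.
Every edge goes from a vertex to one that appears earlier in the order C, B, A, G, F, E, D, so processing vertices in that order labels each vertex after all of its successors.
C: no outgoing edge → L
B: reaches L-position C → W
A: reaches L-position C → W
G: only reaches A(W), B(W), all W → L
F: reaches L-position G → W
E: only reaches F(W), A(W), all W → L
D: reaches L-position G → W
The L vertices are C, E, G; that is 3 in all.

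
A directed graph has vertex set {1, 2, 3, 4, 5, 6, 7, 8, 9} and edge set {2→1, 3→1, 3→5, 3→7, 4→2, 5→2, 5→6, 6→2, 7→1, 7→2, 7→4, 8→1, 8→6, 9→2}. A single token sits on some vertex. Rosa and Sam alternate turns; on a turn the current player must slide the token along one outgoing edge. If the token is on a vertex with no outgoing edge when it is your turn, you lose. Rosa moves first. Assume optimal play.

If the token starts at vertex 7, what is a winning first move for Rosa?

Build the W/L table. Terminal = L. A non-terminal position is W if it has a move to some L; otherwise it is L.
Every edge goes from a vertex to one that appears earlier in the order 1, 2, 4, 7, 6, 8, 5, 9, 3, so processing vertices in that order labels each vertex after all of its successors.
1: no outgoing edge → L
2: →1(L), so W
4: →2(W) only, which is W, so L
7: →4(L), so W
6: →2(W) only, which is W, so L
8: →6(L), so W
5: →6(L), so W
9: →2(W) only, which is W, so L
3: →1(L), so W
From 7, the L positions reachable in one move are: 4, 1. Any move reaching one of these is winning.

Move to 4.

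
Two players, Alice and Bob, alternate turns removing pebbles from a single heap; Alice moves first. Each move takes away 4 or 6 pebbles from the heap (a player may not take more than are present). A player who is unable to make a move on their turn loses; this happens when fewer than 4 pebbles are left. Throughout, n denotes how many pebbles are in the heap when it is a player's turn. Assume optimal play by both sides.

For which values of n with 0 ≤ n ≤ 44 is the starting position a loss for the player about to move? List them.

Build the W/L table. Terminal = L. A non-terminal position is W if it has a move to some L; otherwise it is L.
n=0: no move → L
n=1: no move → L
n=2: no move → L
n=3: no move → L
n=4: reaches L-position 0 → W
n=5: reaches L-position 1 → W
n=6: reaches L-position 2 → W
n=7: reaches L-position 3 → W
n=8: reaches L-position 2 → W
n=9: reaches L-position 3 → W
n=10: only reaches 6(W), 4(W), all W → L
n=11: only reaches 7(W), 5(W), all W → L
n=12: only reaches 8(W), 6(W), all W → L
n=13: only reaches 9(W), 7(W), all W → L
n=14: reaches L-position 10 → W
n=15: reaches L-position 11 → W
n=16: reaches L-position 12 → W
n=17: reaches L-position 13 → W
n=18: reaches L-position 12 → W
n=19: reaches L-position 13 → W
n=20: only reaches 16(W), 14(W), all W → L
n=21: only reaches 17(W), 15(W), all W → L
n=22: only reaches 18(W), 16(W), all W → L
n=23: only reaches 19(W), 17(W), all W → L
n=24: reaches L-position 20 → W
n=25: reaches L-position 21 → W
n=26: reaches L-position 22 → W
n=27: reaches L-position 23 → W
n=28: reaches L-position 22 → W
n=29: reaches L-position 23 → W
n=30: only reaches 26(W), 24(W), all W → L
n=31: only reaches 27(W), 25(W), all W → L
n=32: only reaches 28(W), 26(W), all W → L
n=33: only reaches 29(W), 27(W), all W → L
n=34: reaches L-position 30 → W
n=35: reaches L-position 31 → W
n=36: reaches L-position 32 → W
n=37: reaches L-position 33 → W
n=38: reaches L-position 32 → W
n=39: reaches L-position 33 → W
n=40: only reaches 36(W), 34(W), all W → L
n=41: only reaches 37(W), 35(W), all W → L
n=42: only reaches 38(W), 36(W), all W → L
n=43: only reaches 39(W), 37(W), all W → L
n=44: reaches L-position 40 → W
The losing starting values of n are exactly the entries labelled L in this table (20 of them).

0, 1, 2, 3, 10, 11, 12, 13, 20, 21, 22, 23, 30, 31, 32, 33, 40, 41, 42, 43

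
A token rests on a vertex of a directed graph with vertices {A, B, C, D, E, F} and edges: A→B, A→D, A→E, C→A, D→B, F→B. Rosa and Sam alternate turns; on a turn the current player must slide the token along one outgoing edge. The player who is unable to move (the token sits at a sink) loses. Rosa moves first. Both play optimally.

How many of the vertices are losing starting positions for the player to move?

3

Compute win/loss labels from the base case upward. A position with no move is L. Any other position is W if it can reach an L in one move, else L.
Every edge goes from a vertex to one that appears earlier in the order B, E, D, A, F, C, so processing vertices in that order labels each vertex after all of its successors.
B: no outgoing edge → L
E: no outgoing edge → L
D: can move to B, which is L ⇒ W
A: can move to E, which is L ⇒ W
F: can move to B, which is L ⇒ W
C: the only move is to A(W), a W ⇒ L
The L vertices are B, C, E; that is 3 in all.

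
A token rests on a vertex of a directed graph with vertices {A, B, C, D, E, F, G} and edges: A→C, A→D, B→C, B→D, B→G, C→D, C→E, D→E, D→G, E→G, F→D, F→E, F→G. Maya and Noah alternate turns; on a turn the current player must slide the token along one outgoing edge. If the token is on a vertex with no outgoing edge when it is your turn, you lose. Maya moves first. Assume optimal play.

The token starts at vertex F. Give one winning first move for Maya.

Move to G.

Classify positions by backward induction: terminal positions (no move available) are L. From any other position, the mover wins iff some move reaches an L.
Every edge goes from a vertex to one that appears earlier in the order G, E, D, C, F, B, A, so processing vertices in that order labels each vertex after all of its successors.
G: no outgoing edge → L
E: →G(L), so W
D: →G(L), so W
C: →D(W), E(W) — all W, so L
F: →G(L), so W
B: →C(L), so W
A: →C(L), so W
From F, the L positions reachable in one move are: G.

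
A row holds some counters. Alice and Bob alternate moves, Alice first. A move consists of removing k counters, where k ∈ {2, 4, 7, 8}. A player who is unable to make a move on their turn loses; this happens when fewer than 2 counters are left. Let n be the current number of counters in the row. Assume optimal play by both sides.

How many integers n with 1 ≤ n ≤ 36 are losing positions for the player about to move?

10

Use the standard recursion: the mover loses at a terminal position; elsewhere, the mover wins exactly when some move hands the opponent an L position.
n=0: no move → L
n=1: no move → L
n=2: reaches L-position 0 → W
n=3: reaches L-position 1 → W
n=4: reaches L-position 0 → W
n=5: reaches L-position 1 → W
n=6: only reaches 4(W), 2(W), all W → L
n=7: reaches L-position 0 → W
n=8: reaches L-position 6 → W
n=9: reaches L-position 1 → W
n=10: reaches L-position 6 → W
n=11: only reaches 9(W), 7(W), 4(W), 3(W), all W → L
n=12: only reaches 10(W), 8(W), 5(W), 4(W), all W → L
n=13: reaches L-position 11 → W
n=14: reaches L-position 12 → W
n=15: reaches L-position 11 → W
n=16: reaches L-position 12 → W
n=17: only reaches 15(W), 13(W), 10(W), 9(W), all W → L
n=18: reaches L-position 11 → W
n=19: reaches L-position 17 → W
n=20: reaches L-position 12 → W
n=21: reaches L-position 17 → W
n=22: only reaches 20(W), 18(W), 15(W), 14(W), all W → L
n=23: only reaches 21(W), 19(W), 16(W), 15(W), all W → L
n=24: reaches L-position 22 → W
n=25: reaches L-position 23 → W
n=26: reaches L-position 22 → W
n=27: reaches L-position 23 → W
n=28: only reaches 26(W), 24(W), 21(W), 20(W), all W → L
n=29: reaches L-position 22 → W
n=30: reaches L-position 28 → W
n=31: reaches L-position 23 → W
n=32: reaches L-position 28 → W
n=33: only reaches 31(W), 29(W), 26(W), 25(W), all W → L
n=34: only reaches 32(W), 30(W), 27(W), 26(W), all W → L
n=35: reaches L-position 33 → W
n=36: reaches L-position 34 → W
L entries with 1 ≤ n ≤ 36 (n=0 is outside the asked range and is not counted): n = 1, 6, 11, 12, 17, 22, 23, 28, 33, 34; that makes 10.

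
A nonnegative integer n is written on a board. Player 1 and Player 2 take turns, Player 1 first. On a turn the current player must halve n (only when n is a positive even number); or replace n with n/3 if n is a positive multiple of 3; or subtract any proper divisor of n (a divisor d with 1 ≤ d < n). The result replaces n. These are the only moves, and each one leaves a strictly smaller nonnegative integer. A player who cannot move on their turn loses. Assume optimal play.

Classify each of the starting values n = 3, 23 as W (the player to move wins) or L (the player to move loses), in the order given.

3: W, 23: L

Classify positions by backward induction: terminal positions (no move available) are L. From any other position, the mover wins iff some move reaches an L.
n=0: no move → L
n=1: no move → L
n=2: can move to 1, which is L ⇒ W
n=3: can move to 1, which is L ⇒ W
n=4: moves to 2(W), 3(W); every one is W ⇒ L
n=5: can move to 4, which is L ⇒ W
n=6: can move to 4, which is L ⇒ W
n=7: the only move is to 6(W), a W ⇒ L
n=8: can move to 4, which is L ⇒ W
n=9: moves to 3(W), 6(W), 8(W); every one is W ⇒ L
n=10: can move to 9, which is L ⇒ W
n=11: the only move is to 10(W), a W ⇒ L
n=12: can move to 4, which is L ⇒ W
n=13: the only move is to 12(W), a W ⇒ L
n=14: can move to 7, which is L ⇒ W
n=15: moves to 5(W), 10(W), 12(W), 14(W); every one is W ⇒ L
n=16: can move to 15, which is L ⇒ W
n=17: the only move is to 16(W), a W ⇒ L
n=18: can move to 9, which is L ⇒ W
n=19: the only move is to 18(W), a W ⇒ L
n=20: can move to 15, which is L ⇒ W
n=21: can move to 7, which is L ⇒ W
n=22: can move to 11, which is L ⇒ W
n=23: the only move is to 22(W), a W ⇒ L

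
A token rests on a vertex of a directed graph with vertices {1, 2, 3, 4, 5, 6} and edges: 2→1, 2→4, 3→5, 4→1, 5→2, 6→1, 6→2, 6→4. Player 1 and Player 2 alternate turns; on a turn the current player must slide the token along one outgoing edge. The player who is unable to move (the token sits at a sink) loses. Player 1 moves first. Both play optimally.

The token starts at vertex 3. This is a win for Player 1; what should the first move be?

Classify positions by backward induction: terminal positions (no move available) are L. From any other position, the mover wins iff some move reaches an L.
Every edge goes from a vertex to one that appears earlier in the order 1, 4, 2, 6, 5, 3, so processing vertices in that order labels each vertex after all of its successors.
1: no outgoing edge → L
4: reaches L-position 1 → W
2: reaches L-position 1 → W
6: reaches L-position 1 → W
5: only reaches 2(W), which is W → L
3: reaches L-position 5 → W
From 3, the L positions reachable in one move are: 5.

Move to 5.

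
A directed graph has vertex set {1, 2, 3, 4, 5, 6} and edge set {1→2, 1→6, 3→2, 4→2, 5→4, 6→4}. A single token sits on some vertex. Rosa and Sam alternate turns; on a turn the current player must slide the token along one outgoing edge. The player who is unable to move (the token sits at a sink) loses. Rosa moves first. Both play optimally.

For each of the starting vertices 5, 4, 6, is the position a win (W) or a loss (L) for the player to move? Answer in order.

5: L, 4: W, 6: L

Label each position W (a win for the player to move) or L (a loss). A position with no legal move is L; any other position is W exactly when some move reaches an L, and L when every move reaches a W.
Every edge goes from a vertex to one that appears earlier in the order 2, 4, 6, 3, 1, 5, so processing vertices in that order labels each vertex after all of its successors.
2: no outgoing edge → L
4: →2(L), so W
6: →4(W) only, which is W, so L
3: →2(L), so W
1: →6(L), so W
5: →4(W) only, which is W, so L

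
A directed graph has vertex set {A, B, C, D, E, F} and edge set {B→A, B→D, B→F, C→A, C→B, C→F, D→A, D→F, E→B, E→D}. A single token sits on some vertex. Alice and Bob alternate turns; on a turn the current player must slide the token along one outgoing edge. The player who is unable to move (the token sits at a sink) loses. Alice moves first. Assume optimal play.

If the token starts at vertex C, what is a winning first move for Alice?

Move to F.

Work bottom-up. With no move the player to move loses. Otherwise the position is W if at least one move leads to an L position for the opponent, and L if every move leads to a W.
Every edge goes from a vertex to one that appears earlier in the order A, F, D, B, E, C, so processing vertices in that order labels each vertex after all of its successors.
A: no outgoing edge → L
F: no outgoing edge → L
D: →F(L), so W
B: →F(L), so W
E: →B(W), D(W) — all W, so L
C: →F(L), so W
From C, the L positions reachable in one move are: F, A. Any move reaching one of these is winning.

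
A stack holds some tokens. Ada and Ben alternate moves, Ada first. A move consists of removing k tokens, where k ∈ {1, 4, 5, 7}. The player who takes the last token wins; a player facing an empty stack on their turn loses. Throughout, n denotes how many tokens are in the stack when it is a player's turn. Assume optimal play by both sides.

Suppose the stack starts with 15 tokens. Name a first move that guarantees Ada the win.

Remove 5, leaving 10.

Label each position W (a win for the player to move) or L (a loss). A position with no legal move is L; any other position is W exactly when some move reaches an L, and L when every move reaches a W.
n=0: no move → L
n=1: reaches L-position 0 → W
n=2: only reaches 1(W), which is W → L
n=3: reaches L-position 2 → W
n=4: reaches L-position 0 → W
n=5: reaches L-position 0 → W
n=6: reaches L-position 2 → W
n=7: reaches L-position 2 → W
n=8: only reaches 7(W), 4(W), 3(W), 1(W), all W → L
n=9: reaches L-position 8 → W
n=10: only reaches 9(W), 6(W), 5(W), 3(W), all W → L
n=11: reaches L-position 10 → W
n=12: reaches L-position 8 → W
n=13: reaches L-position 8 → W
n=14: reaches L-position 10 → W
n=15: reaches L-position 10 → W
From 15, the L positions reachable in one move are: 10, 8. Any move reaching one of these is winning.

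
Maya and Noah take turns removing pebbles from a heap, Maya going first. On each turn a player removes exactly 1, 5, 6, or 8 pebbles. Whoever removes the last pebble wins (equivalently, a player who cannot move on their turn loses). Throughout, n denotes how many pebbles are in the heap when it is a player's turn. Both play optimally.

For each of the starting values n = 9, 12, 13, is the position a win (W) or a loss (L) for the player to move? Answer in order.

Positions with no move are L. A position that does have a move is losing for the player to move precisely when every available move leads to a winning position for the opponent. Fill in the labels:
n=0: no move → L
n=1: W (go to 0, an L position)
n=2: L (sole option 1(W) is W)
n=3: W (go to 2, an L position)
n=4: L (sole option 3(W) is W)
n=5: W (go to 4, an L position)
n=6: W (go to 0, an L position)
n=7: W (go to 2, an L position)
n=8: W (go to 2, an L position)
n=9: W (go to 4, an L position)
n=10: W (go to 4, an L position)
n=11: L (options 10(W), 6(W), 5(W), 3(W) are all W)
n=12: W (go to 11, an L position)
n=13: L (options 12(W), 8(W), 7(W), 5(W) are all W)

9: W, 12: W, 13: L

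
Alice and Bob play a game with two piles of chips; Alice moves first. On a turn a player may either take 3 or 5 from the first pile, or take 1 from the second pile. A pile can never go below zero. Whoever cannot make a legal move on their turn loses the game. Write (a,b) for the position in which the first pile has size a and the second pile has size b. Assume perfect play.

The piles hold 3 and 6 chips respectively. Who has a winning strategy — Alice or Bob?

Compute win/loss labels from the base case upward. A position with no move is L. Any other position is W if it can reach an L in one move, else L.
No move ever increases a pile, so every position that can arise here has a ≤ 3 and b ≤ 6; it is enough to label the cells with 0 ≤ a ≤ 3 and 0 ≤ b ≤ 6.
Every move lowers a or b (never raises either), so fill the grid row by row in increasing a, and left to right within a row: each cell's successors are then already labelled.
      b=0  b=1  b=2  b=3  b=4  b=5  b=6
a=0:    L    W    L    W    L    W    L
a=1:    L    W    L    W    L    W    L
a=2:    L    W    L    W    L    W    L
a=3:    W    L    W    L    W    L    W
Cells with no legal move (terminal, hence L): (0,0), (1,0), (2,0).
The remaining L cells, each justified by listing all of its moves:
(0,2): →(0,1)(W) only, which is W, so L
(0,4): →(0,3)(W) only, which is W, so L
(0,6): →(0,5)(W) only, which is W, so L
(1,2): →(1,1)(W) only, which is W, so L
(1,4): →(1,3)(W) only, which is W, so L
(1,6): →(1,5)(W) only, which is W, so L
(2,2): →(2,1)(W) only, which is W, so L
(2,4): →(2,3)(W) only, which is W, so L
(2,6): →(2,5)(W) only, which is W, so L
(3,1): →(0,1)(W), (3,0)(W) — all W, so L
(3,3): →(0,3)(W), (3,2)(W) — all W, so L
(3,5): →(0,5)(W), (3,4)(W) — all W, so L
Every other cell has at least one move into one of the L cells above, so it is W.
From (3,6) Alice can move to (0,6), reaching an L position.

Alice wins.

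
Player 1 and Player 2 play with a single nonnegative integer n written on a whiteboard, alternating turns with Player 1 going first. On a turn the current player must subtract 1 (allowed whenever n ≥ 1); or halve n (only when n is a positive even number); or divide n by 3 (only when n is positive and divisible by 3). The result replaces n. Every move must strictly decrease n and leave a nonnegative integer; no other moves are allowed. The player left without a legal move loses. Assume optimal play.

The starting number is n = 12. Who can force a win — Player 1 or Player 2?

Player 1 wins.

Compute win/loss labels from the base case upward. A position with no move is L. Any other position is W if it can reach an L in one move, else L.
n=0: no move → L
n=1: reaches L-position 0 → W
n=2: only reaches 1(W), which is W → L
n=3: reaches L-position 2 → W
n=4: reaches L-position 2 → W
n=5: only reaches 4(W), which is W → L
n=6: reaches L-position 2 → W
n=7: only reaches 6(W), which is W → L
n=8: reaches L-position 7 → W
n=9: only reaches 3(W), 8(W), all W → L
n=10: reaches L-position 5 → W
n=11: only reaches 10(W), which is W → L
n=12: reaches L-position 11 → W
The starting position 12 is W: Player 1 should move to 11, handing over an L position.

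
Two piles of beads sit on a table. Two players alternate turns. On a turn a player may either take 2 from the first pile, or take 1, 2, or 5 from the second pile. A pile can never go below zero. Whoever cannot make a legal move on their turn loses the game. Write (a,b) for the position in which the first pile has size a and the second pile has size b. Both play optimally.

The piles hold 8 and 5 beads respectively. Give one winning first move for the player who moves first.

Build the W/L table. Terminal = L. A non-terminal position is W if it has a move to some L; otherwise it is L.
No move ever increases a pile, so every position that can arise here has a ≤ 8 and b ≤ 5; it is enough to label the cells with 0 ≤ a ≤ 8 and 0 ≤ b ≤ 5.
Every move lowers a or b (never raises either), so fill the grid row by row in increasing a, and left to right within a row: each cell's successors are then already labelled.
      b=0  b=1  b=2  b=3  b=4  b=5
a=0:    L    W    W    L    W    W
a=1:    L    W    W    L    W    W
a=2:    W    L    W    W    L    W
a=3:    W    L    W    W    L    W
a=4:    L    W    W    L    W    W
a=5:    L    W    W    L    W    W
a=6:    W    L    W    W    L    W
a=7:    W    L    W    W    L    W
a=8:    L    W    W    L    W    W
Cells with no legal move (terminal, hence L): (0,0), (1,0).
The remaining L cells, each justified by listing all of its moves:
(0,3): moves to (0,2)(W), (0,1)(W); every one is W ⇒ L
(1,3): moves to (1,2)(W), (1,1)(W); every one is W ⇒ L
(2,1): moves to (0,1)(W), (2,0)(W); every one is W ⇒ L
(2,4): moves to (0,4)(W), (2,3)(W), (2,2)(W); every one is W ⇒ L
(3,1): moves to (1,1)(W), (3,0)(W); every one is W ⇒ L
(3,4): moves to (1,4)(W), (3,3)(W), (3,2)(W); every one is W ⇒ L
(4,0): the only move is to (2,0)(W), a W ⇒ L
(4,3): moves to (2,3)(W), (4,2)(W), (4,1)(W); every one is W ⇒ L
(5,0): the only move is to (3,0)(W), a W ⇒ L
(5,3): moves to (3,3)(W), (5,2)(W), (5,1)(W); every one is W ⇒ L
(6,1): moves to (4,1)(W), (6,0)(W); every one is W ⇒ L
(6,4): moves to (4,4)(W), (6,3)(W), (6,2)(W); every one is W ⇒ L
(7,1): moves to (5,1)(W), (7,0)(W); every one is W ⇒ L
(7,4): moves to (5,4)(W), (7,3)(W), (7,2)(W); every one is W ⇒ L
(8,0): the only move is to (6,0)(W), a W ⇒ L
(8,3): moves to (6,3)(W), (8,2)(W), (8,1)(W); every one is W ⇒ L
Every other cell has at least one move into one of the L cells above, so it is W.
From (8,5), the L positions reachable in one move are: (8,3), (8,0). Any move reaching one of these is winning.

Move to (8,3).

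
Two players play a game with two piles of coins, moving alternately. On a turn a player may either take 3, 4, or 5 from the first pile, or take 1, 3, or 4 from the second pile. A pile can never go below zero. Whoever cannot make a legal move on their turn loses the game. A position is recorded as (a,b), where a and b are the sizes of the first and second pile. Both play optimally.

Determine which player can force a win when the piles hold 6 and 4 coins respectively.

The second player wins.

Classify positions by backward induction: terminal positions (no move available) are L. From any other position, the mover wins iff some move reaches an L.
No move ever increases a pile, so every position that can arise here has a ≤ 6 and b ≤ 4; it is enough to label the cells with 0 ≤ a ≤ 6 and 0 ≤ b ≤ 4.
Every move lowers a or b (never raises either), so fill the grid row by row in increasing a, and left to right within a row: each cell's successors are then already labelled.
      b=0  b=1  b=2  b=3  b=4
a=0:    L    W    L    W    W
a=1:    L    W    L    W    W
a=2:    L    W    L    W    W
a=3:    W    L    W    L    W
a=4:    W    L    W    L    W
a=5:    W    L    W    L    W
a=6:    W    W    W    W    L
Cells with no legal move (terminal, hence L): (0,0), (1,0), (2,0).
The remaining L cells, each justified by listing all of its moves:
(0,2): the only move is to (0,1)(W), a W ⇒ L
(1,2): the only move is to (1,1)(W), a W ⇒ L
(2,2): the only move is to (2,1)(W), a W ⇒ L
(3,1): moves to (0,1)(W), (3,0)(W); every one is W ⇒ L
(3,3): moves to (0,3)(W), (3,2)(W), (3,0)(W); every one is W ⇒ L
(4,1): moves to (1,1)(W), (0,1)(W), (4,0)(W); every one is W ⇒ L
(4,3): moves to (1,3)(W), (0,3)(W), (4,2)(W), (4,0)(W); every one is W ⇒ L
(5,1): moves to (2,1)(W), (1,1)(W), (0,1)(W), (5,0)(W); every one is W ⇒ L
(5,3): moves to (2,3)(W), (1,3)(W), (0,3)(W), (5,2)(W), (5,0)(W); every one is W ⇒ L
(6,4): moves to (3,4)(W), (2,4)(W), (1,4)(W), (6,3)(W), (6,1)(W), (6,0)(W); every one is W ⇒ L
Every other cell has at least one move into one of the L cells above, so it is W.
Every move from (6,4) reaches a W position, so the mover loses.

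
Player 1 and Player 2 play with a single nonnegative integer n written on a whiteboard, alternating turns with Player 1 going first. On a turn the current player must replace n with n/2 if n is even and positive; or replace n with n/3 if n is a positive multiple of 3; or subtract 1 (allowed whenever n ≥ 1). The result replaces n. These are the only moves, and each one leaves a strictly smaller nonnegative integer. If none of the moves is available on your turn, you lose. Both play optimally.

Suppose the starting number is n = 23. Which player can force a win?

Player 2 wins.

Compute win/loss labels from the base case upward. A position with no move is L. Any other position is W if it can reach an L in one move, else L.
n=0: no move → L
n=1: →0(L), so W
n=2: →1(W) only, which is W, so L
n=3: →2(L), so W
n=4: →2(L), so W
n=5: →4(W) only, which is W, so L
n=6: →2(L), so W
n=7: →6(W) only, which is W, so L
n=8: →7(L), so W
n=9: →3(W), 8(W) — all W, so L
n=10: →5(L), so W
n=11: →10(W) only, which is W, so L
n=12: →11(L), so W
n=13: →12(W) only, which is W, so L
n=14: →7(L), so W
n=15: →5(L), so W
n=16: →8(W), 15(W) — all W, so L
n=17: →16(L), so W
n=18: →9(L), so W
n=19: →18(W) only, which is W, so L
n=20: →19(L), so W
n=21: →7(L), so W
n=22: →11(L), so W
n=23: →22(W) only, which is W, so L
The starting position 23 is L: whatever Player 1 does, the opponent receives a W position.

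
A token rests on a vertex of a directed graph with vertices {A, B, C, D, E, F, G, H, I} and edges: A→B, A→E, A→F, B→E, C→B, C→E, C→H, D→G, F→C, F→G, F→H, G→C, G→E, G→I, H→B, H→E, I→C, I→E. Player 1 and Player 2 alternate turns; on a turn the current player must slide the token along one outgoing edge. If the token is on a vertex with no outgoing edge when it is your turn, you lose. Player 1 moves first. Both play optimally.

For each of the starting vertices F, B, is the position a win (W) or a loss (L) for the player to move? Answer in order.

F: L, B: W

Build the W/L table. Terminal = L. A non-terminal position is W if it has a move to some L; otherwise it is L.
Every edge goes from a vertex to one that appears earlier in the order E, B, H, C, I, G, F, A, D, so processing vertices in that order labels each vertex after all of its successors.
E: no outgoing edge → L
B: reaches L-position E → W
H: reaches L-position E → W
C: reaches L-position E → W
I: reaches L-position E → W
G: reaches L-position E → W
F: only reaches G(W), C(W), H(W), all W → L
A: reaches L-position F → W
D: only reaches G(W), which is W → L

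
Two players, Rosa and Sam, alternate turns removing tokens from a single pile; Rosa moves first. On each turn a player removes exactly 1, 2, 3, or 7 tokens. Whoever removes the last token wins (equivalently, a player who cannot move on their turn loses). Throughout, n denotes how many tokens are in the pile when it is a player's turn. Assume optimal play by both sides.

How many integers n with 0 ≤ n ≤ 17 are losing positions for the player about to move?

Build the W/L table. Terminal = L. A non-terminal position is W if it has a move to some L; otherwise it is L.
n=0: no move → L
n=1: →0(L), so W
n=2: →0(L), so W
n=3: →0(L), so W
n=4: →3(W), 2(W), 1(W) — all W, so L
n=5: →4(L), so W
n=6: →4(L), so W
n=7: →4(L), so W
n=8: →7(W), 6(W), 5(W), 1(W) — all W, so L
n=9: →8(L), so W
n=10: →8(L), so W
n=11: →8(L), so W
n=12: →11(W), 10(W), 9(W), 5(W) — all W, so L
n=13: →12(L), so W
n=14: →12(L), so W
n=15: →12(L), so W
n=16: →15(W), 14(W), 13(W), 9(W) — all W, so L
n=17: →16(L), so W
L entries with 0 ≤ n ≤ 17: n = 0, 4, 8, 12, 16; that makes 5.

5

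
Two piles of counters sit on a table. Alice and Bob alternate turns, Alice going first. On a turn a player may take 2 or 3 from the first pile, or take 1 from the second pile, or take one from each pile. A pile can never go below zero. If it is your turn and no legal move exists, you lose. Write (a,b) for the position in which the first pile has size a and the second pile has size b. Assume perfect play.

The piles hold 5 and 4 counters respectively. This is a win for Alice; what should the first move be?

Move to (4,3).

Compute win/loss labels from the base case upward. A position with no move is L. Any other position is W if it can reach an L in one move, else L.
No move ever increases a pile, so every position that can arise here has a ≤ 5 and b ≤ 4; it is enough to label the cells with 0 ≤ a ≤ 5 and 0 ≤ b ≤ 4.
Every move lowers a or b (never raises either), so fill the grid row by row in increasing a, and left to right within a row: each cell's successors are then already labelled.
      b=0  b=1  b=2  b=3  b=4
a=0:    L    W    L    W    L
a=1:    L    W    L    W    L
a=2:    W    W    W    W    W
a=3:    W    L    W    L    W
a=4:    W    L    W    L    W
a=5:    L    W    W    W    W
Cells with no legal move (terminal, hence L): (0,0), (1,0).
The remaining L cells, each justified by listing all of its moves:
(0,2): →(0,1)(W) only, which is W, so L
(0,4): →(0,3)(W) only, which is W, so L
(1,2): →(1,1)(W), (0,1)(W) — all W, so L
(1,4): →(1,3)(W), (0,3)(W) — all W, so L
(3,1): →(1,1)(W), (0,1)(W), (3,0)(W), (2,0)(W) — all W, so L
(3,3): →(1,3)(W), (0,3)(W), (3,2)(W), (2,2)(W) — all W, so L
(4,1): →(2,1)(W), (1,1)(W), (4,0)(W), (3,0)(W) — all W, so L
(4,3): →(2,3)(W), (1,3)(W), (4,2)(W), (3,2)(W) — all W, so L
(5,0): →(3,0)(W), (2,0)(W) — all W, so L
Every other cell has at least one move into one of the L cells above, so it is W.
From (5,4), the L positions reachable in one move are: (4,3).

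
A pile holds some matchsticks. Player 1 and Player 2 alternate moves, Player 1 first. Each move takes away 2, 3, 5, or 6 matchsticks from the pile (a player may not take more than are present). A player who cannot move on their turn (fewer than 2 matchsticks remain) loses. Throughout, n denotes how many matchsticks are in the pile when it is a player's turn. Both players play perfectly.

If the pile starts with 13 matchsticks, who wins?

Compute win/loss labels from the base case upward. A position with no move is L. Any other position is W if it can reach an L in one move, else L.
n=0: no move → L
n=1: no move → L
n=2: reaches L-position 0 → W
n=3: reaches L-position 1 → W
n=4: reaches L-position 1 → W
n=5: reaches L-position 0 → W
n=6: reaches L-position 1 → W
n=7: reaches L-position 1 → W
n=8: only reaches 6(W), 5(W), 3(W), 2(W), all W → L
n=9: only reaches 7(W), 6(W), 4(W), 3(W), all W → L
n=10: reaches L-position 8 → W
n=11: reaches L-position 9 → W
n=12: reaches L-position 9 → W
n=13: reaches L-position 8 → W
From 13 Player 1 can remove 5, leaving 8, reaching an L position.

Player 1 wins.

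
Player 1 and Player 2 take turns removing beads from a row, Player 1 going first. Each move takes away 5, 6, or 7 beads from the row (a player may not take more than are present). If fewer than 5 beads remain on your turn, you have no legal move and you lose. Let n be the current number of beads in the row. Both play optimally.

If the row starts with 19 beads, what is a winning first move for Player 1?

Remove 5, leaving 14.

Compute win/loss labels from the base case upward. A position with no move is L. Any other position is W if it can reach an L in one move, else L.
n=0: no move → L
n=1: no move → L
n=2: no move → L
n=3: no move → L
n=4: no move → L
n=5: W (go to 0, an L position)
n=6: W (go to 1, an L position)
n=7: W (go to 2, an L position)
n=8: W (go to 3, an L position)
n=9: W (go to 4, an L position)
n=10: W (go to 4, an L position)
n=11: W (go to 4, an L position)
n=12: L (options 7(W), 6(W), 5(W) are all W)
n=13: L (options 8(W), 7(W), 6(W) are all W)
n=14: L (options 9(W), 8(W), 7(W) are all W)
n=15: L (options 10(W), 9(W), 8(W) are all W)
n=16: L (options 11(W), 10(W), 9(W) are all W)
n=17: W (go to 12, an L position)
n=18: W (go to 13, an L position)
n=19: W (go to 14, an L position)
From 19, the L positions reachable in one move are: 14, 13, 12. Any move reaching one of these is winning.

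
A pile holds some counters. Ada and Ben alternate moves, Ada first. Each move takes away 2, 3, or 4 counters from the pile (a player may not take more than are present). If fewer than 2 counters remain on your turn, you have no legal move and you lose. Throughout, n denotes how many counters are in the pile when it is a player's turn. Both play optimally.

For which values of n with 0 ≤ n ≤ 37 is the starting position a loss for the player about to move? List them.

0, 1, 6, 7, 12, 13, 18, 19, 24, 25, 30, 31, 36, 37

Work bottom-up. With no move the player to move loses. Otherwise the position is W if at least one move leads to an L position for the opponent, and L if every move leads to a W.
n=0: no move → L
n=1: no move → L
n=2: can move to 0, which is L ⇒ W
n=3: can move to 1, which is L ⇒ W
n=4: can move to 1, which is L ⇒ W
n=5: can move to 1, which is L ⇒ W
n=6: moves to 4(W), 3(W), 2(W); every one is W ⇒ L
n=7: moves to 5(W), 4(W), 3(W); every one is W ⇒ L
n=8: can move to 6, which is L ⇒ W
n=9: can move to 7, which is L ⇒ W
n=10: can move to 7, which is L ⇒ W
n=11: can move to 7, which is L ⇒ W
n=12: moves to 10(W), 9(W), 8(W); every one is W ⇒ L
n=13: moves to 11(W), 10(W), 9(W); every one is W ⇒ L
n=14: can move to 12, which is L ⇒ W
n=15: can move to 13, which is L ⇒ W
n=16: can move to 13, which is L ⇒ W
n=17: can move to 13, which is L ⇒ W
n=18: moves to 16(W), 15(W), 14(W); every one is W ⇒ L
n=19: moves to 17(W), 16(W), 15(W); every one is W ⇒ L
n=20: can move to 18, which is L ⇒ W
n=21: can move to 19, which is L ⇒ W
n=22: can move to 19, which is L ⇒ W
n=23: can move to 19, which is L ⇒ W
n=24: moves to 22(W), 21(W), 20(W); every one is W ⇒ L
n=25: moves to 23(W), 22(W), 21(W); every one is W ⇒ L
n=26: can move to 24, which is L ⇒ W
n=27: can move to 25, which is L ⇒ W
n=28: can move to 25, which is L ⇒ W
n=29: can move to 25, which is L ⇒ W
n=30: moves to 28(W), 27(W), 26(W); every one is W ⇒ L
n=31: moves to 29(W), 28(W), 27(W); every one is W ⇒ L
n=32: can move to 30, which is L ⇒ W
n=33: can move to 31, which is L ⇒ W
n=34: can move to 31, which is L ⇒ W
n=35: can move to 31, which is L ⇒ W
n=36: moves to 34(W), 33(W), 32(W); every one is W ⇒ L
n=37: moves to 35(W), 34(W), 33(W); every one is W ⇒ L
The losing starting values of n are exactly the entries labelled L in this table (14 of them).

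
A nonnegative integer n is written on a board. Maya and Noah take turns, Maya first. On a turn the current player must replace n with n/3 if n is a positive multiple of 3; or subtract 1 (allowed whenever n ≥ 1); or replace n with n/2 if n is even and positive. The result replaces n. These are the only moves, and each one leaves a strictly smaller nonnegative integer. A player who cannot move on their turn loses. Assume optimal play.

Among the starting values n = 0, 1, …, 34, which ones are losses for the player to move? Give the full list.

Positions with no move are L. A position that does have a move is losing for the player to move precisely when every available move leads to a winning position for the opponent. Fill in the labels:
n=0: no move → L
n=1: →0(L), so W
n=2: →1(W) only, which is W, so L
n=3: →2(L), so W
n=4: →2(L), so W
n=5: →4(W) only, which is W, so L
n=6: →2(L), so W
n=7: →6(W) only, which is W, so L
n=8: →7(L), so W
n=9: →3(W), 8(W) — all W, so L
n=10: →5(L), so W
n=11: →10(W) only, which is W, so L
n=12: →11(L), so W
n=13: →12(W) only, which is W, so L
n=14: →7(L), so W
n=15: →5(L), so W
n=16: →8(W), 15(W) — all W, so L
n=17: →16(L), so W
n=18: →9(L), so W
n=19: →18(W) only, which is W, so L
n=20: →19(L), so W
n=21: →7(L), so W
n=22: →11(L), so W
n=23: →22(W) only, which is W, so L
n=24: →23(L), so W
n=25: →24(W) only, which is W, so L
n=26: →13(L), so W
n=27: →9(L), so W
n=28: →14(W), 27(W) — all W, so L
n=29: →28(L), so W
n=30: →10(W), 15(W), 29(W) — all W, so L
n=31: →30(L), so W
n=32: →16(L), so W
n=33: →11(L), so W
n=34: →17(W), 33(W) — all W, so L
The losing starting values of n are exactly the entries labelled L in this table (14 of them).

0, 2, 5, 7, 9, 11, 13, 16, 19, 23, 25, 28, 30, 34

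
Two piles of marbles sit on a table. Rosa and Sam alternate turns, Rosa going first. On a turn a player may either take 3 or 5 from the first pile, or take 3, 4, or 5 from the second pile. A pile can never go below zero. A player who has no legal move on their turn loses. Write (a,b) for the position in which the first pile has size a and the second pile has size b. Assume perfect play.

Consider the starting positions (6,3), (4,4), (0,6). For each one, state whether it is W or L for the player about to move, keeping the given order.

Compute win/loss labels from the base case upward. A position with no move is L. Any other position is W if it can reach an L in one move, else L.
No move ever increases a pile, so every position that can arise here has a ≤ 6 and b ≤ 6; it is enough to label the cells with 0 ≤ a ≤ 6 and 0 ≤ b ≤ 6.
Every move lowers a or b (never raises either), so fill the grid row by row in increasing a, and left to right within a row: each cell's successors are then already labelled.
      b=0  b=1  b=2  b=3  b=4  b=5  b=6
a=0:    L    L    L    W    W    W    W
a=1:    L    L    L    W    W    W    W
a=2:    L    L    L    W    W    W    W
a=3:    W    W    W    L    L    L    W
a=4:    W    W    W    L    L    L    W
a=5:    W    W    W    L    L    L    W
a=6:    W    W    W    W    W    W    L
Cells with no legal move (terminal, hence L): (0,0), (0,1), (0,2), (1,0), (1,1), (1,2), (2,0), (2,1), (2,2).
The remaining L cells, each justified by listing all of its moves:
(3,3): only reaches (0,3)(W), (3,0)(W), all W → L
(3,4): only reaches (0,4)(W), (3,1)(W), (3,0)(W), all W → L
(3,5): only reaches (0,5)(W), (3,2)(W), (3,1)(W), (3,0)(W), all W → L
(4,3): only reaches (1,3)(W), (4,0)(W), all W → L
(4,4): only reaches (1,4)(W), (4,1)(W), (4,0)(W), all W → L
(4,5): only reaches (1,5)(W), (4,2)(W), (4,1)(W), (4,0)(W), all W → L
(5,3): only reaches (2,3)(W), (0,3)(W), (5,0)(W), all W → L
(5,4): only reaches (2,4)(W), (0,4)(W), (5,1)(W), (5,0)(W), all W → L
(5,5): only reaches (2,5)(W), (0,5)(W), (5,2)(W), (5,1)(W), (5,0)(W), all W → L
(6,6): only reaches (3,6)(W), (1,6)(W), (6,3)(W), (6,2)(W), (6,1)(W), all W → L
Every other cell has at least one move into one of the L cells above, so it is W.
(6,3): the move to (3,3) reaches an L cell, so W
(4,4): one of the L cells justified above, so L
(0,6): the move to (0,2) reaches an L cell, so W

(6,3): W, (4,4): L, (0,6): W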